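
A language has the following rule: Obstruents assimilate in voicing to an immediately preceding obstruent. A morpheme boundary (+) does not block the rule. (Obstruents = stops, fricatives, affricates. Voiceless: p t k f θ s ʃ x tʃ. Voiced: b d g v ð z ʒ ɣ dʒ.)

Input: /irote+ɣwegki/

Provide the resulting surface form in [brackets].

/k/ after /g/ (voiced) → [g]

[irote+ɣweggi]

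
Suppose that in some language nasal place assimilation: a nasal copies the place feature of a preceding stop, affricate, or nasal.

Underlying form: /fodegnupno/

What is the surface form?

/n/ after /g/ (velar) → [ŋ]
/n/ after /p/ (labial) → [m]

[fodegŋupmo]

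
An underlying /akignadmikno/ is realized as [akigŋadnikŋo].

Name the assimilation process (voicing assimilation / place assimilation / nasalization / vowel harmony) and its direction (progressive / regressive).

place assimilation, progressive

/n/→[ŋ] /m/→[n] /n/→[ŋ].
Each target copies a feature from the preceding segment, so the direction is progressive.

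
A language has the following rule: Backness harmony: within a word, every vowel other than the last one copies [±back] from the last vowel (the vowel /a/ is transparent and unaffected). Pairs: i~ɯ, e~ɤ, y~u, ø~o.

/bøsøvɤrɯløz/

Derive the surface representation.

/ɤ/ harmonizes with /ø/ ([-back]) → [e]
/ɯ/ harmonizes with /ø/ ([-back]) → [i]

[bøsøveriløz]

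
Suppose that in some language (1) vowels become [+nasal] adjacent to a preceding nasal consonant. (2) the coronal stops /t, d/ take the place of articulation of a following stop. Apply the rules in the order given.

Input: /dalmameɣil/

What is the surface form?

[dalmãmẽɣil]

Rule 1: /a/ after nasal /m/ → [ã]
Rule 1: /e/ after nasal /m/ → [ẽ]
After rule 1: dalmãmẽɣil
Rule 2: no segment meets the rule's conditions; no change.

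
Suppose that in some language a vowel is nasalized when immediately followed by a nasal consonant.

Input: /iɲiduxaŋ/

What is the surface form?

[ĩɲiduxãŋ]

/i/ before nasal /ɲ/ → [ĩ]
/a/ before nasal /ŋ/ → [ã]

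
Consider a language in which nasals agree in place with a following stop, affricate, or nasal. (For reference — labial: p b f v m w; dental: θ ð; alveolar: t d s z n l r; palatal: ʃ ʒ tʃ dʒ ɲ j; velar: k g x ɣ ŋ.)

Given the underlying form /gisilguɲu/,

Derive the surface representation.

[gisilguɲu]

no segment meets the rule's conditions; no change.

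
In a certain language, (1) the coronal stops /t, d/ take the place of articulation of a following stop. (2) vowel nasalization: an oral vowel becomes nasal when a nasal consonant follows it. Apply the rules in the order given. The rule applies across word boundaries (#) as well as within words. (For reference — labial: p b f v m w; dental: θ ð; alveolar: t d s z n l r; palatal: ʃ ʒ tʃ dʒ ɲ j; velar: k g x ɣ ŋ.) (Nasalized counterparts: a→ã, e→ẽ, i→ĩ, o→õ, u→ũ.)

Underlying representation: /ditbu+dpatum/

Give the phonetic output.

[dipbu+bpatũm]

Rule 1: /t/ before /b/ (labial) → [p]
Rule 1: /d/ before /p/ (labial) → [b]
After rule 1: dipbu+bpatum
Rule 2: /u/ before nasal /m/ → [ũ]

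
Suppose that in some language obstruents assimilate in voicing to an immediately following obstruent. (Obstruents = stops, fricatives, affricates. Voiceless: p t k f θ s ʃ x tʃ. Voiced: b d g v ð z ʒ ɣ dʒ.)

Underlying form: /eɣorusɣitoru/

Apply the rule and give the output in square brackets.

[eɣoruzɣitoru]

/s/ before /ɣ/ (voiced) → [z]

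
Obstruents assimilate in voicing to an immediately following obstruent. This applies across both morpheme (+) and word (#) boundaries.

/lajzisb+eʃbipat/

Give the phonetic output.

[lajzizb+eʒbipat]

/s/ before /b/ (voiced) → [z]
/ʃ/ before /b/ (voiced) → [ʒ]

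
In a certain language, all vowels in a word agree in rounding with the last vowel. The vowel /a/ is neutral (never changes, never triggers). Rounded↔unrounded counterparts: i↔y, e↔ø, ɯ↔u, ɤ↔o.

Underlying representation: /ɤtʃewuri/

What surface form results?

[ɤtʃewɯri]

/u/ harmonizes with /i/ ([-round]) → [ɯ]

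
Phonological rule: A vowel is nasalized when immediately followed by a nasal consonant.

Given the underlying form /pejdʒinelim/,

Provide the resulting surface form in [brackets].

[pejdʒĩnelĩm]

/i/ before nasal /n/ → [ĩ]
/i/ before nasal /m/ → [ĩ]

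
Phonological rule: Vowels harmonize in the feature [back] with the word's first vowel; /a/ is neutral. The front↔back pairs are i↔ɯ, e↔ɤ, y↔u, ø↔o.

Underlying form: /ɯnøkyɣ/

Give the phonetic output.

/ø/ harmonizes with /ɯ/ ([+back]) → [o]
/y/ harmonizes with /ɯ/ ([+back]) → [u]

[ɯnokuɣ]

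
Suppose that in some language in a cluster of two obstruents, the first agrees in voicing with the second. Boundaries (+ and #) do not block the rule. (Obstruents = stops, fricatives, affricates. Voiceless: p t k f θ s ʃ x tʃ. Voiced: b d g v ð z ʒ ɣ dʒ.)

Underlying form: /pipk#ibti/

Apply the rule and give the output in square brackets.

[pipk#ipti]

/b/ before /t/ (voiceless) → [p]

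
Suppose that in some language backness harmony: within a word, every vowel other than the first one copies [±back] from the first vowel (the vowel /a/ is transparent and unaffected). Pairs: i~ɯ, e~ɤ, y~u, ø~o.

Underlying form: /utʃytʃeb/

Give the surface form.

[utʃutʃɤb]

/y/ harmonizes with /u/ ([+back]) → [u]
/e/ harmonizes with /u/ ([+back]) → [ɤ]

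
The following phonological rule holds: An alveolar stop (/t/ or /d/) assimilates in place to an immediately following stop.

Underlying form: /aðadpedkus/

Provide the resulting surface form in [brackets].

[aðabpegkus]

/d/ before /p/ (labial) → [b]
/d/ before /k/ (velar) → [g]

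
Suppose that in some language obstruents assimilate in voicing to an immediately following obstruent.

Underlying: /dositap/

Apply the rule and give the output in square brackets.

no segment meets the rule's conditions; no change.

[dositap]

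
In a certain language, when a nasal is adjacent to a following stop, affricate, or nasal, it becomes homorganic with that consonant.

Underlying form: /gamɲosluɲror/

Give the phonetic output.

[gaɲɲosluɲror]

/m/ before /ɲ/ (palatal) → [ɲ]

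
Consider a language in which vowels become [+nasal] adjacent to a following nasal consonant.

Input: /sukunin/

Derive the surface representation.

/u/ before nasal /n/ → [ũ]
/i/ before nasal /n/ → [ĩ]

[sukũnĩn]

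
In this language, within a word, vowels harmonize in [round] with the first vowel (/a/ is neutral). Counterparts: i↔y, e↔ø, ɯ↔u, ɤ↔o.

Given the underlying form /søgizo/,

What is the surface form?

[søgyzo]

/i/ harmonizes with /ø/ ([+round]) → [y]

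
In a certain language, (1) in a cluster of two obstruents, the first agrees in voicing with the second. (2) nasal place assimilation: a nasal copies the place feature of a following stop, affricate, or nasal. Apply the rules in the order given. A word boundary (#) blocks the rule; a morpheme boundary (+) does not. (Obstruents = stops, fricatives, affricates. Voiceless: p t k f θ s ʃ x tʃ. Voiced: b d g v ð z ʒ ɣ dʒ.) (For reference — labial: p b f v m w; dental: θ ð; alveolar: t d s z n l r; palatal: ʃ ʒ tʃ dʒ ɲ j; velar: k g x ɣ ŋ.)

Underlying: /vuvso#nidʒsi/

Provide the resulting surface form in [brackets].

Rule 1: /v/ before /s/ (voiceless) → [f]
Rule 1: /dʒ/ before /s/ (voiceless) → [tʃ]
After rule 1: vufso#nitʃsi
Rule 2: no segment meets the rule's conditions; no change.

[vufso#nitʃsi]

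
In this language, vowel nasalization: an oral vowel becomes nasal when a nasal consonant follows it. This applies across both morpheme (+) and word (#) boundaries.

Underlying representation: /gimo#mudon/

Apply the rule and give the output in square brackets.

/i/ before nasal /m/ → [ĩ]
/o/ before nasal /m/ → [õ]
/o/ before nasal /n/ → [õ]

[gĩmõ#mudõn]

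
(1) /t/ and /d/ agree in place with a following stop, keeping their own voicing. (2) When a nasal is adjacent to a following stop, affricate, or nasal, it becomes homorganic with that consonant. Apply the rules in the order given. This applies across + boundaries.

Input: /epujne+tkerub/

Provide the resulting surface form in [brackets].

[epujne+kkerub]

Rule 1: /t/ before /k/ (velar) → [k]
After rule 1: epujne+kkerub
Rule 2: no segment meets the rule's conditions; no change.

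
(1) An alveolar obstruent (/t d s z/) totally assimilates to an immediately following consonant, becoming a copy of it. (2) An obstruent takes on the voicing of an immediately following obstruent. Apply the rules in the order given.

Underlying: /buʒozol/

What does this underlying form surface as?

[buʒozol]

Rule 1: no segment meets the rule's conditions; no change.
After rule 1: buʒozol
Rule 2: no segment meets the rule's conditions; no change.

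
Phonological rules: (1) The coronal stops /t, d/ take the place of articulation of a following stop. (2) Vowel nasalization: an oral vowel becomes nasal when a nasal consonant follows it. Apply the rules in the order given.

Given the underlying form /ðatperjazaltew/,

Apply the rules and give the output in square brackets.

Rule 1: /t/ before /p/ (labial) → [p]
After rule 1: ðapperjazaltew
Rule 2: no segment meets the rule's conditions; no change.

[ðapperjazaltew]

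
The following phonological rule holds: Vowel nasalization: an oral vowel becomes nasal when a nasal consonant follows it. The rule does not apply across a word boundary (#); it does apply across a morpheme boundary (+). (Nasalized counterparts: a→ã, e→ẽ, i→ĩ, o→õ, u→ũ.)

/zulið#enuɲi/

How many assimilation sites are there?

/e/ before nasal /n/ → [ẽ]
/u/ before nasal /ɲ/ → [ũ]
2 segments change.

2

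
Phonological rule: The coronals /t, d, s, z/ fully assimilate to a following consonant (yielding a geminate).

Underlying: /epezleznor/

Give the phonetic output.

/z/ before /l/ → [l] (total assimilation)
/z/ before /n/ → [n] (total assimilation)

[epellennor]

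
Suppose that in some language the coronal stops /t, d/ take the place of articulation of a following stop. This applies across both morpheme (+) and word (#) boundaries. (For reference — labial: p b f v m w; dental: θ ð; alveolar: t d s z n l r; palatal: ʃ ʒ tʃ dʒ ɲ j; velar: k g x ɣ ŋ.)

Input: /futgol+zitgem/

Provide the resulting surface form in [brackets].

[fukgol+zikgem]

/t/ before /g/ (velar) → [k]
/t/ before /g/ (velar) → [k]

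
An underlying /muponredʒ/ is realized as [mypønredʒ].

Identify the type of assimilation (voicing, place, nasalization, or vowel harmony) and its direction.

/u/→[y] /o/→[ø].
Vowels agree with the last vowel, so the harmony is regressive.

vowel harmony, regressive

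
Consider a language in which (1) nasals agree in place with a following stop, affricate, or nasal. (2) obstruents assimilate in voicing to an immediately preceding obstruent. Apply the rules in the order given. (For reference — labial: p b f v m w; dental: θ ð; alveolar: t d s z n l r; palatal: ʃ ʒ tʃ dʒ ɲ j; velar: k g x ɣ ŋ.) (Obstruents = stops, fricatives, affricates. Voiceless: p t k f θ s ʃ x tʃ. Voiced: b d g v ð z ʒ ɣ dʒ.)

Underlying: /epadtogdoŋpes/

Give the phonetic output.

Rule 1: /ŋ/ before /p/ (labial) → [m]
After rule 1: epadtogdompes
Rule 2: /t/ after /d/ (voiced) → [d]

[epaddogdompes]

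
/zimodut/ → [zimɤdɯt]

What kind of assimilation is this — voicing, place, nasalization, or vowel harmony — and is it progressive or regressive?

/o/→[ɤ] /u/→[ɯ].
Vowels agree with the first vowel, so the harmony is progressive.

vowel harmony, progressive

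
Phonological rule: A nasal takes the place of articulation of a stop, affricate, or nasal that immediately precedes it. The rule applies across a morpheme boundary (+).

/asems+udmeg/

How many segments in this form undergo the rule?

/m/ after /d/ (alveolar) → [n]
1 segment changes.

1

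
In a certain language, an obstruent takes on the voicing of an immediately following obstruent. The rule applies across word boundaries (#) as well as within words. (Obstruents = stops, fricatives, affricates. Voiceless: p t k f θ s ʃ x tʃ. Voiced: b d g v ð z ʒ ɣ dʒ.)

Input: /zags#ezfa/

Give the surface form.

[zaks#esfa]

/g/ before /s/ (voiceless) → [k]
/z/ before /f/ (voiceless) → [s]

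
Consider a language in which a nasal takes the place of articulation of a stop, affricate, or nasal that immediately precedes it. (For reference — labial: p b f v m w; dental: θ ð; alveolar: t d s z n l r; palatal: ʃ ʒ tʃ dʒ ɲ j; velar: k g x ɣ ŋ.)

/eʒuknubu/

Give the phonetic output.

[eʒukŋubu]

/n/ after /k/ (velar) → [ŋ]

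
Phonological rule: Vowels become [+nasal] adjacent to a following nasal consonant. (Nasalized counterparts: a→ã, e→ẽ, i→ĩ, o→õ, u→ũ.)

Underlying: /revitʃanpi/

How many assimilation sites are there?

/a/ before nasal /n/ → [ã]
1 segment changes.

1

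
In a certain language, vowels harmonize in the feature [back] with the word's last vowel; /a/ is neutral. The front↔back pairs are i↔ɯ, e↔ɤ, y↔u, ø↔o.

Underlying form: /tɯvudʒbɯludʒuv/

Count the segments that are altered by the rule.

0

No segment meets the rule's conditions.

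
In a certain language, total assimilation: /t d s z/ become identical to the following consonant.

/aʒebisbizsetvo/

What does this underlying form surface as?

/s/ before /b/ → [b] (total assimilation)
/z/ before /s/ → [s] (total assimilation)
/t/ before /v/ → [v] (total assimilation)

[aʒebibbissevvo]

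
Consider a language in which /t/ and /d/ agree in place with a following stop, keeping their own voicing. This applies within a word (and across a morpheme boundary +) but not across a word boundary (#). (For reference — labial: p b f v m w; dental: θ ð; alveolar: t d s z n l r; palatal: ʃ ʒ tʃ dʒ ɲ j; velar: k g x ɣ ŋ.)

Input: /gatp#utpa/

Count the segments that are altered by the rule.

2

/t/ before /p/ (labial) → [p]
/t/ before /p/ (labial) → [p]
2 segments change.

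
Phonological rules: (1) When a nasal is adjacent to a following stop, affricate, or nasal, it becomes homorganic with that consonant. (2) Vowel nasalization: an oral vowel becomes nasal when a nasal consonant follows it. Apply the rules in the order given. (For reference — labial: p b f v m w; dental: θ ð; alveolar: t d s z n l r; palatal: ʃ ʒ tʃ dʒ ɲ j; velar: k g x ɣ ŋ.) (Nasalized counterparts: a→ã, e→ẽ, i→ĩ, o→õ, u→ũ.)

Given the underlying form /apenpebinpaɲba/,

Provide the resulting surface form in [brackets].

Rule 1: /n/ before /p/ (labial) → [m]
Rule 1: /n/ before /p/ (labial) → [m]
Rule 1: /ɲ/ before /b/ (labial) → [m]
After rule 1: apempebimpamba
Rule 2: /e/ before nasal /m/ → [ẽ]
Rule 2: /i/ before nasal /m/ → [ĩ]
Rule 2: /a/ before nasal /m/ → [ã]

[apẽmpebĩmpãmba]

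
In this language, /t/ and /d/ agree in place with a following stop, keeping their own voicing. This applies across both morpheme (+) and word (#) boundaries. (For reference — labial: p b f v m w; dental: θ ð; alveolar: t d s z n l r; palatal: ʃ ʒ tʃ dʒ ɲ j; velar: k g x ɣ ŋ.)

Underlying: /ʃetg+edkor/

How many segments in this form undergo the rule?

2

/t/ before /g/ (velar) → [k]
/d/ before /k/ (velar) → [g]
2 segments change.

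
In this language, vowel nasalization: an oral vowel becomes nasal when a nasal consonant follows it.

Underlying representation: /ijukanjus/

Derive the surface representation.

[ijukãnjus]

/a/ before nasal /n/ → [ã]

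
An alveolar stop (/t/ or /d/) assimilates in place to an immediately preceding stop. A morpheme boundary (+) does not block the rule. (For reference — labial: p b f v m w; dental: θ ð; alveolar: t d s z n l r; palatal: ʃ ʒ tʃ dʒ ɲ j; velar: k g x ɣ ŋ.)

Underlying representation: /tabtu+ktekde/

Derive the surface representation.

/t/ after /b/ (labial) → [p]
/t/ after /k/ (velar) → [k]
/d/ after /k/ (velar) → [g]

[tabpu+kkekge]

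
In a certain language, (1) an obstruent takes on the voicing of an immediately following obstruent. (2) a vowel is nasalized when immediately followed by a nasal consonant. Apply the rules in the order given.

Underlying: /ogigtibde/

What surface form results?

[ogiktibde]

Rule 1: /g/ before /t/ (voiceless) → [k]
After rule 1: ogiktibde
Rule 2: no segment meets the rule's conditions; no change.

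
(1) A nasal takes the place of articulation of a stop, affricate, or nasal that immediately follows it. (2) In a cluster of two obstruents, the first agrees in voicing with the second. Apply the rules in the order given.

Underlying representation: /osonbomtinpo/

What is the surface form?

Rule 1: /n/ before /b/ (labial) → [m]
Rule 1: /m/ before /t/ (alveolar) → [n]
Rule 1: /n/ before /p/ (labial) → [m]
After rule 1: osombontimpo
Rule 2: no segment meets the rule's conditions; no change.

[osombontimpo]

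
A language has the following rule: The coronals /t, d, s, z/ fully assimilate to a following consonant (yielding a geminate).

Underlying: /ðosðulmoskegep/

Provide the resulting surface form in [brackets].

/s/ before /ð/ → [ð] (total assimilation)
/s/ before /k/ → [k] (total assimilation)

[ðoððulmokkegep]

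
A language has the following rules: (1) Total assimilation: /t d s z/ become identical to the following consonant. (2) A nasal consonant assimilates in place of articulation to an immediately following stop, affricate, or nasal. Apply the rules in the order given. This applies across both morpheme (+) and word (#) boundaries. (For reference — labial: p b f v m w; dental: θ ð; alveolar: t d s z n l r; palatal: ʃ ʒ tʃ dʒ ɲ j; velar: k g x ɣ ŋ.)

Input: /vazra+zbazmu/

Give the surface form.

[varra+bbammu]

Rule 1: /z/ before /r/ → [r] (total assimilation)
Rule 1: /z/ before /b/ → [b] (total assimilation)
Rule 1: /z/ before /m/ → [m] (total assimilation)
After rule 1: varra+bbammu
Rule 2: no segment meets the rule's conditions; no change.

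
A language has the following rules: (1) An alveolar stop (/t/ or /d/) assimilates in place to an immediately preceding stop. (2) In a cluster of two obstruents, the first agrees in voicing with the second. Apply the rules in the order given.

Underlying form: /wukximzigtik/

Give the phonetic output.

[wukximzikkik]

Rule 1: /t/ after /g/ (velar) → [k]
After rule 1: wukximzigkik
Rule 2: /g/ before /k/ (voiceless) → [k]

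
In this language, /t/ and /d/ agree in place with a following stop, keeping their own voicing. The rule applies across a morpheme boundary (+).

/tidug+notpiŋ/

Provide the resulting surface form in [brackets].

[tidug+noppiŋ]

/t/ before /p/ (labial) → [p]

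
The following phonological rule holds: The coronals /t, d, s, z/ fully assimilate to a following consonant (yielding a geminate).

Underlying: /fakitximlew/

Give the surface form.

[fakixximlew]

/t/ before /x/ → [x] (total assimilation)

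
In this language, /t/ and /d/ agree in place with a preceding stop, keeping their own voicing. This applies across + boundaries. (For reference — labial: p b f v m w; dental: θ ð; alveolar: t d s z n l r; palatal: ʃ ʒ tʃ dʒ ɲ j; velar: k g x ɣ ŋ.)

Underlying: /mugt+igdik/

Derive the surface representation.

[mugk+iggik]

/t/ after /g/ (velar) → [k]
/d/ after /g/ (velar) → [g]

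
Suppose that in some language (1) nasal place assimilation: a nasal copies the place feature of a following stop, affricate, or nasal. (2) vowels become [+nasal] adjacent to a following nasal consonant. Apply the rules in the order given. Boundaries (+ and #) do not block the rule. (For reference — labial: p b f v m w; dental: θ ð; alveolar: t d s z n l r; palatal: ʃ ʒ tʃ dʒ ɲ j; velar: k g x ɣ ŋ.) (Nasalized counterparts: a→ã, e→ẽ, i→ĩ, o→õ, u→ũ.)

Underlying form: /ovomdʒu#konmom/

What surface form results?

[ovõɲdʒu#kõmmõm]

Rule 1: /m/ before /dʒ/ (palatal) → [ɲ]
Rule 1: /n/ before /m/ (labial) → [m]
After rule 1: ovoɲdʒu#kommom
Rule 2: /o/ before nasal /ɲ/ → [õ]
Rule 2: /o/ before nasal /m/ → [õ]
Rule 2: /o/ before nasal /m/ → [õ]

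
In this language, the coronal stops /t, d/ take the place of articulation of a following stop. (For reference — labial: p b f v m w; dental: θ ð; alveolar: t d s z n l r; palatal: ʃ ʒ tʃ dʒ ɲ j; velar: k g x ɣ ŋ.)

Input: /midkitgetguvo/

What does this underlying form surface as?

/d/ before /k/ (velar) → [g]
/t/ before /g/ (velar) → [k]
/t/ before /g/ (velar) → [k]

[migkikgekguvo]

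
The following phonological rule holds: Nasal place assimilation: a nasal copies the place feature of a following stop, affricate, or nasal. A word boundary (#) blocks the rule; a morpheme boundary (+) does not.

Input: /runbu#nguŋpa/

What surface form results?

[rumbu#ŋgumpa]

/n/ before /b/ (labial) → [m]
/n/ before /g/ (velar) → [ŋ]
/ŋ/ before /p/ (labial) → [m]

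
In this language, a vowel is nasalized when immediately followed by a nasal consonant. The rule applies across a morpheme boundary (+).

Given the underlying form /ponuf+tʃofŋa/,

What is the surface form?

/o/ before nasal /n/ → [õ]

[põnuf+tʃofŋa]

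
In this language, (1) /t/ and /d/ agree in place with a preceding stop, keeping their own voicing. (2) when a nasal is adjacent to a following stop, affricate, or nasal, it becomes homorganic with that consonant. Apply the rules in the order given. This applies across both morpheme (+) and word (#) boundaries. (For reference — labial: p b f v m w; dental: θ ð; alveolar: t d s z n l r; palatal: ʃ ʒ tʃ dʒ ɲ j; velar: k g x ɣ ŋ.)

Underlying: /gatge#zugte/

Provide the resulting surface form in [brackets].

Rule 1: /t/ after /g/ (velar) → [k]
After rule 1: gatge#zugke
Rule 2: no segment meets the rule's conditions; no change.

[gatge#zugke]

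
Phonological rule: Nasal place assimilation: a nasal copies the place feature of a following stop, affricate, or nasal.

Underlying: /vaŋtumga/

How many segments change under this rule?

/ŋ/ before /t/ (alveolar) → [n]
/m/ before /g/ (velar) → [ŋ]
2 segments change.

2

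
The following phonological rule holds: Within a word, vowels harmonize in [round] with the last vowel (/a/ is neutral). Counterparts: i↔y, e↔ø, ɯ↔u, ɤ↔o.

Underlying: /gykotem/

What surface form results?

/y/ harmonizes with /e/ ([-round]) → [i]
/o/ harmonizes with /e/ ([-round]) → [ɤ]

[gikɤtem]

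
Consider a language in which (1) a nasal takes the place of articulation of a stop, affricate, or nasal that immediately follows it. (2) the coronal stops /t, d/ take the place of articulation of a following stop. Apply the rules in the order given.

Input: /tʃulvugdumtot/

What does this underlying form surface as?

[tʃulvugduntot]

Rule 1: /m/ before /t/ (alveolar) → [n]
After rule 1: tʃulvugduntot
Rule 2: no segment meets the rule's conditions; no change.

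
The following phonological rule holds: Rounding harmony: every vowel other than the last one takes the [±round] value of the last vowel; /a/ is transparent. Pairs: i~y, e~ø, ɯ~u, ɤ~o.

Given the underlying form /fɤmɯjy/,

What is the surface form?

/ɤ/ harmonizes with /y/ ([+round]) → [o]
/ɯ/ harmonizes with /y/ ([+round]) → [u]

[fomujy]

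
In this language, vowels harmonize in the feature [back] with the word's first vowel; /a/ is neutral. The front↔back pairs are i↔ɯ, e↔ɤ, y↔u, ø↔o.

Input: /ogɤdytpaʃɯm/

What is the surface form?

/y/ harmonizes with /o/ ([+back]) → [u]

[ogɤdutpaʃɯm]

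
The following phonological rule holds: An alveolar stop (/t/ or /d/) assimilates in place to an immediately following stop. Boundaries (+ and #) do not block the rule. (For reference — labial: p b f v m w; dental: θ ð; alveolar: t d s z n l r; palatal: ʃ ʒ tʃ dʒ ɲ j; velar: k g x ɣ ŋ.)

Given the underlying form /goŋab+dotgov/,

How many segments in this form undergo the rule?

1

/t/ before /g/ (velar) → [k]
1 segment changes.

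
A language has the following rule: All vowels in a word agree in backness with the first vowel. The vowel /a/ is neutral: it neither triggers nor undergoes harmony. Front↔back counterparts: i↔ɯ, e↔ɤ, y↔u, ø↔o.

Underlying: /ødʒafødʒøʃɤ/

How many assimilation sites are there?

/ɤ/ harmonizes with /ø/ ([-back]) → [e]
1 segment changes.

1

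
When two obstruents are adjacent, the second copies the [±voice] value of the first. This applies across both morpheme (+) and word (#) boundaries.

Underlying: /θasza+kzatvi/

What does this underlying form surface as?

/z/ after /s/ (voiceless) → [s]
/z/ after /k/ (voiceless) → [s]
/v/ after /t/ (voiceless) → [f]

[θassa+ksatfi]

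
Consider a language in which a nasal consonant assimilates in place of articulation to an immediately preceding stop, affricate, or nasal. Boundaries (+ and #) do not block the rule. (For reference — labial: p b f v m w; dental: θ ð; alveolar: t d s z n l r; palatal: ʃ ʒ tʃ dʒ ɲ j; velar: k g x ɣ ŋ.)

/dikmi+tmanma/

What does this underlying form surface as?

/m/ after /k/ (velar) → [ŋ]
/m/ after /t/ (alveolar) → [n]
/m/ after /n/ (alveolar) → [n]

[dikŋi+tnanna]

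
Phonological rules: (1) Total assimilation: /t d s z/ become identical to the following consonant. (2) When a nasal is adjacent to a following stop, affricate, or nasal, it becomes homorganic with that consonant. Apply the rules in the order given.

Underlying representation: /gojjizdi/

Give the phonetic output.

Rule 1: /z/ before /d/ → [d] (total assimilation)
After rule 1: gojjiddi
Rule 2: no segment meets the rule's conditions; no change.

[gojjiddi]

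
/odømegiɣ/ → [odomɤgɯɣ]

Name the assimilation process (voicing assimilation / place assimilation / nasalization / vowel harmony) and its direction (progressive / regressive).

vowel harmony, progressive

/ø/→[o] /e/→[ɤ] /i/→[ɯ].
Vowels agree with the first vowel, so the harmony is progressive.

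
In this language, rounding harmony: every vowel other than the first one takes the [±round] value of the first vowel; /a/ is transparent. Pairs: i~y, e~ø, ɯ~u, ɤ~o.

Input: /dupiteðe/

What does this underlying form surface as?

/i/ harmonizes with /u/ ([+round]) → [y]
/e/ harmonizes with /u/ ([+round]) → [ø]
/e/ harmonizes with /u/ ([+round]) → [ø]

[dupytøðø]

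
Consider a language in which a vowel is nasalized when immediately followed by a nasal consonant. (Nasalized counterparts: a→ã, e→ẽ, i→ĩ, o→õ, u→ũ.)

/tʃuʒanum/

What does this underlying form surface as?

/a/ before nasal /n/ → [ã]
/u/ before nasal /m/ → [ũ]

[tʃuʒãnũm]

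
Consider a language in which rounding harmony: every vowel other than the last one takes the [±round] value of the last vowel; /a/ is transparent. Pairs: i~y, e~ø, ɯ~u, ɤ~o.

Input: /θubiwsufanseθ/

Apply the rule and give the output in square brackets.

/u/ harmonizes with /e/ ([-round]) → [ɯ]
/u/ harmonizes with /e/ ([-round]) → [ɯ]

[θɯbiwsɯfanseθ]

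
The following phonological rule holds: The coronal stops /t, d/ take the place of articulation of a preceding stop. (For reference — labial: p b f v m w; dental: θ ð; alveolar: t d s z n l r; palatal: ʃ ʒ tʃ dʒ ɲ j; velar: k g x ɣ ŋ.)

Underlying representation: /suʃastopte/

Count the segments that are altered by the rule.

/t/ after /p/ (labial) → [p]
1 segment changes.

1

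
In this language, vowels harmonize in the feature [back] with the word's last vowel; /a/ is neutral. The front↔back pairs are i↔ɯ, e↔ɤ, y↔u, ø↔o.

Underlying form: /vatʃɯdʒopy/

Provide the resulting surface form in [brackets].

/ɯ/ harmonizes with /y/ ([-back]) → [i]
/o/ harmonizes with /y/ ([-back]) → [ø]

[vatʃidʒøpy]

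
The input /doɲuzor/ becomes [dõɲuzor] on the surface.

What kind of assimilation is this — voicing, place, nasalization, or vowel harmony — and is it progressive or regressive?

nasalization, regressive

/o/→[õ].
Each target copies a feature from the following segment, so the direction is regressive.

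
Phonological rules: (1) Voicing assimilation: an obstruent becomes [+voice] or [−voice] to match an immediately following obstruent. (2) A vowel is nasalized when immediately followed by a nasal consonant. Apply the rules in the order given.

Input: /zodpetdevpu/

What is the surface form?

Rule 1: /d/ before /p/ (voiceless) → [t]
Rule 1: /t/ before /d/ (voiced) → [d]
Rule 1: /v/ before /p/ (voiceless) → [f]
After rule 1: zotpeddefpu
Rule 2: no segment meets the rule's conditions; no change.

[zotpeddefpu]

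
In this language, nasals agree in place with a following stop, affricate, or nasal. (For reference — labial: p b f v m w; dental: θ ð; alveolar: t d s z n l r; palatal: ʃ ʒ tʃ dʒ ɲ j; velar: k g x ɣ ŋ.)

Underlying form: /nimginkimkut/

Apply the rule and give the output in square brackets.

/m/ before /g/ (velar) → [ŋ]
/n/ before /k/ (velar) → [ŋ]
/m/ before /k/ (velar) → [ŋ]

[niŋgiŋkiŋkut]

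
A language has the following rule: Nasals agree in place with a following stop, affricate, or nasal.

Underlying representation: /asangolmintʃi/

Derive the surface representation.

[asaŋgolmiɲtʃi]

/n/ before /g/ (velar) → [ŋ]
/n/ before /tʃ/ (palatal) → [ɲ]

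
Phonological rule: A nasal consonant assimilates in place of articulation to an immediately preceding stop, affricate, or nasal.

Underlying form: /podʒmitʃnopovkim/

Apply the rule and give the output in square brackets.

[podʒɲitʃɲopovkim]

/m/ after /dʒ/ (palatal) → [ɲ]
/n/ after /tʃ/ (palatal) → [ɲ]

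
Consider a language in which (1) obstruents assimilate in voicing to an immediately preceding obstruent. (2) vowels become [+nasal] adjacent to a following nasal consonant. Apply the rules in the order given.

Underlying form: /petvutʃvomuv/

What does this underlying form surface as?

Rule 1: /v/ after /t/ (voiceless) → [f]
Rule 1: /v/ after /tʃ/ (voiceless) → [f]
After rule 1: petfutʃfomuv
Rule 2: /o/ before nasal /m/ → [õ]

[petfutʃfõmuv]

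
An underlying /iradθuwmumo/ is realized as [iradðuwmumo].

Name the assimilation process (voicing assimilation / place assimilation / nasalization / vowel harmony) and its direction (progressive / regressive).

/θ/→[ð].
Each target copies a feature from the preceding segment, so the direction is progressive.

voicing assimilation, progressive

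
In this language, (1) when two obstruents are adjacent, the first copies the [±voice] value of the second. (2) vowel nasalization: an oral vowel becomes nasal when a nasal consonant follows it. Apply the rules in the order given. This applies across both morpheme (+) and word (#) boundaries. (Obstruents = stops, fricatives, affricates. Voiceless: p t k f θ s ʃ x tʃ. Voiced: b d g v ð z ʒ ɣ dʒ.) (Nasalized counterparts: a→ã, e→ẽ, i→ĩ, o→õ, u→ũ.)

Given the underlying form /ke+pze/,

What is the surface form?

[ke+bze]

Rule 1: /p/ before /z/ (voiced) → [b]
After rule 1: ke+bze
Rule 2: no segment meets the rule's conditions; no change.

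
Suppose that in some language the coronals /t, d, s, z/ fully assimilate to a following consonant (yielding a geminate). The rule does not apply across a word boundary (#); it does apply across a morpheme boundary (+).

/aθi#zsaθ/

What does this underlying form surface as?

/z/ before /s/ → [s] (total assimilation)

[aθi#ssaθ]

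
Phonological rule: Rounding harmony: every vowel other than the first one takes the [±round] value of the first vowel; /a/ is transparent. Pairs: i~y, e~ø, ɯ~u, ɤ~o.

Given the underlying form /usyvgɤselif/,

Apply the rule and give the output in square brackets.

[usyvgosølyf]

/ɤ/ harmonizes with /u/ ([+round]) → [o]
/e/ harmonizes with /u/ ([+round]) → [ø]
/i/ harmonizes with /u/ ([+round]) → [y]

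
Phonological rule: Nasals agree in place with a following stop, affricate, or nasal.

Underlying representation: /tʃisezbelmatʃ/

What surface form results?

[tʃisezbelmatʃ]

no segment meets the rule's conditions; no change.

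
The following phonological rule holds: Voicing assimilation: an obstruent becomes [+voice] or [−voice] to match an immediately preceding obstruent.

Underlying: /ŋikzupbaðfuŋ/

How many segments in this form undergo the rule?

3

/z/ after /k/ (voiceless) → [s]
/b/ after /p/ (voiceless) → [p]
/f/ after /ð/ (voiced) → [v]
3 segments change.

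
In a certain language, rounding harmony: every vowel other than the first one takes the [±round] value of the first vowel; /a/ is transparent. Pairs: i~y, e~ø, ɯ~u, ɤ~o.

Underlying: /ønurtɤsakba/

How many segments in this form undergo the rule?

1

/ɤ/ harmonizes with /ø/ ([+round]) → [o]
1 segment changes.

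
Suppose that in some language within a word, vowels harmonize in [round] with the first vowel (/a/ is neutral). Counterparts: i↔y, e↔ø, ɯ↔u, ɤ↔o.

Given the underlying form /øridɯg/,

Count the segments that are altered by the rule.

2

/i/ harmonizes with /ø/ ([+round]) → [y]
/ɯ/ harmonizes with /ø/ ([+round]) → [u]
2 segments change.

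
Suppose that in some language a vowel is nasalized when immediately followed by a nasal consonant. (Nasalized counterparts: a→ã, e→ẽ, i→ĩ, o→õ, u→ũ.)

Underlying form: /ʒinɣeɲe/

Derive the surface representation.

[ʒĩnɣẽɲe]

/i/ before nasal /n/ → [ĩ]
/e/ before nasal /ɲ/ → [ẽ]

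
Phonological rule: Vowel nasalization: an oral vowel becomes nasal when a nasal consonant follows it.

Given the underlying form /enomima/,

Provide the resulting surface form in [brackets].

[ẽnõmĩma]

/e/ before nasal /n/ → [ẽ]
/o/ before nasal /m/ → [õ]
/i/ before nasal /m/ → [ĩ]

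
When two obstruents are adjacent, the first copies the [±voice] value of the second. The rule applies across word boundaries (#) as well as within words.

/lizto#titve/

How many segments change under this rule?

2

/z/ before /t/ (voiceless) → [s]
/t/ before /v/ (voiced) → [d]
2 segments change.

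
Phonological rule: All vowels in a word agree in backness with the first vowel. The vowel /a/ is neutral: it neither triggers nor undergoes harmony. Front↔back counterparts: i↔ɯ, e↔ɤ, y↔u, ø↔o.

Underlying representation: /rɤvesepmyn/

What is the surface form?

[rɤvɤsɤpmun]

/e/ harmonizes with /ɤ/ ([+back]) → [ɤ]
/e/ harmonizes with /ɤ/ ([+back]) → [ɤ]
/y/ harmonizes with /ɤ/ ([+back]) → [u]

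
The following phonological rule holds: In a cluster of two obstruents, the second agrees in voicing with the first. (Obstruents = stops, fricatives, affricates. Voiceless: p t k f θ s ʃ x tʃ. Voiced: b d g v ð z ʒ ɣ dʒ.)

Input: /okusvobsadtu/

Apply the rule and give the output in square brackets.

/v/ after /s/ (voiceless) → [f]
/s/ after /b/ (voiced) → [z]
/t/ after /d/ (voiced) → [d]

[okusfobzaddu]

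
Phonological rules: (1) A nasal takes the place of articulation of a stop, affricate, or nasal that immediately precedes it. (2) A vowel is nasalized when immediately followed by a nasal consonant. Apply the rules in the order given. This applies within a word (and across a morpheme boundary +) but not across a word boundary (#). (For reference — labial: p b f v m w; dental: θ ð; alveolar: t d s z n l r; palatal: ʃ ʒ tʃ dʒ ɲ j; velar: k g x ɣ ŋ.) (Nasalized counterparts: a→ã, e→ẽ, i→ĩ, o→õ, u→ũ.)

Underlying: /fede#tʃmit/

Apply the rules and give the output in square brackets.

[fede#tʃɲit]

Rule 1: /m/ after /tʃ/ (palatal) → [ɲ]
After rule 1: fede#tʃɲit
Rule 2: no segment meets the rule's conditions; no change.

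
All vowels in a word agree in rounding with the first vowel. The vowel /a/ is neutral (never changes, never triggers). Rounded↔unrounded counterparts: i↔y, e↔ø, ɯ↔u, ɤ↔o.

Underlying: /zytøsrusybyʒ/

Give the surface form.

no segment meets the rule's conditions; no change.

[zytøsrusybyʒ]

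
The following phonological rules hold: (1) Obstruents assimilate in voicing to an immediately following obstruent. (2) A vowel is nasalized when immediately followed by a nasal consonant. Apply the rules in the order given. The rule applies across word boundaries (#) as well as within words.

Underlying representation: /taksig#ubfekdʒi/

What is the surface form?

[taksig#upfegdʒi]

Rule 1: /b/ before /f/ (voiceless) → [p]
Rule 1: /k/ before /dʒ/ (voiced) → [g]
After rule 1: taksig#upfegdʒi
Rule 2: no segment meets the rule's conditions; no change.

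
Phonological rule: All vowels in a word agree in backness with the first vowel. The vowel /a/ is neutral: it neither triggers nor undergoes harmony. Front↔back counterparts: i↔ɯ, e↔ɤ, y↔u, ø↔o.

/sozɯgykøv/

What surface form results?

/y/ harmonizes with /o/ ([+back]) → [u]
/ø/ harmonizes with /o/ ([+back]) → [o]

[sozɯgukov]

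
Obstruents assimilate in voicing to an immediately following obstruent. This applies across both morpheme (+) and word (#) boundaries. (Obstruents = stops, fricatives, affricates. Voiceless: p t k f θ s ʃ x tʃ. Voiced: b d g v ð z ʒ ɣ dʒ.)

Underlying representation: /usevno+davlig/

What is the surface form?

[usevno+davlig]

no segment meets the rule's conditions; no change.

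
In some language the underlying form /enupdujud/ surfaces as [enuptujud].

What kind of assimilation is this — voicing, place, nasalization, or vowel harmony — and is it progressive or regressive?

voicing assimilation, progressive

/d/→[t].
Each target copies a feature from the preceding segment, so the direction is progressive.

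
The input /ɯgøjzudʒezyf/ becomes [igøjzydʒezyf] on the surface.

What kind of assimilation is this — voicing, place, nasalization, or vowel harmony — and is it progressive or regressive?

/ɯ/→[i] /u/→[y].
Vowels agree with the last vowel, so the harmony is regressive.

vowel harmony, regressive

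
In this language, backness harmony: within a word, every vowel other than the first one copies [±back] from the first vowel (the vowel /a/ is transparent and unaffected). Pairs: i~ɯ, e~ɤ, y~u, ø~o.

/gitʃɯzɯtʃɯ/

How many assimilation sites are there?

3

/ɯ/ harmonizes with /i/ ([-back]) → [i]
/ɯ/ harmonizes with /i/ ([-back]) → [i]
/ɯ/ harmonizes with /i/ ([-back]) → [i]
3 segments change.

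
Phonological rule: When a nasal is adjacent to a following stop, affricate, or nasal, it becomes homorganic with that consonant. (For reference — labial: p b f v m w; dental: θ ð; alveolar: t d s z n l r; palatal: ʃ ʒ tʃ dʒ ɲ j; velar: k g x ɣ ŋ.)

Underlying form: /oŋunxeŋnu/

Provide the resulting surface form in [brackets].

/ŋ/ before /n/ (alveolar) → [n]

[oŋunxennu]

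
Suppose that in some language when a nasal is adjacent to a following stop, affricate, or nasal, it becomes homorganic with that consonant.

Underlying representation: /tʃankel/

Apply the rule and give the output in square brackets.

[tʃaŋkel]

/n/ before /k/ (velar) → [ŋ]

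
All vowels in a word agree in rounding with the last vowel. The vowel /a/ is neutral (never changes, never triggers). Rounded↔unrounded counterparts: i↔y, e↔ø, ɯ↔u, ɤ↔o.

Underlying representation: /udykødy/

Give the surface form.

[udykødy]

no segment meets the rule's conditions; no change.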